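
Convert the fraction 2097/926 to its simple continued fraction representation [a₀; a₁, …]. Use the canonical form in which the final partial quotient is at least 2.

2097 = 2·926 + 245, so a_0 = 2
926 = 3·245 + 191, so a_1 = 3
245 = 1·191 + 54, so a_2 = 1
191 = 3·54 + 29, so a_3 = 3
54 = 1·29 + 25, so a_4 = 1
29 = 1·25 + 4, so a_5 = 1
25 = 6·4 + 1, so a_6 = 6
4 = 4·1 + 0, so a_7 = 4

[2; 3, 1, 3, 1, 1, 6, 4]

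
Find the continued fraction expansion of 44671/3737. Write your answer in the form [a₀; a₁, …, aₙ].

⌊44671/3737⌋ = 11, remainder 3564
⌊3737/3564⌋ = 1, remainder 173
⌊3564/173⌋ = 20, remainder 104
⌊173/104⌋ = 1, remainder 69
⌊104/69⌋ = 1, remainder 35
⌊69/35⌋ = 1, remainder 34
⌊35/34⌋ = 1, remainder 1
⌊34/1⌋ = 34, remainder 0

[11; 1, 20, 1, 1, 1, 1, 34]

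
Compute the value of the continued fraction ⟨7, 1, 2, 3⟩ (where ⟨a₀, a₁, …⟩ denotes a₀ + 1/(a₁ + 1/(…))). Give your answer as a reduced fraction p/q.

77/10

a_0 = 7: 7/1
a_1 = 1: 8/1
a_2 = 2: 23/3
a_3 = 3: 77/10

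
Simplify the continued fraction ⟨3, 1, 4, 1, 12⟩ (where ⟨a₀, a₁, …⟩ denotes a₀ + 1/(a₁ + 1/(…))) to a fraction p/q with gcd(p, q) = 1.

295/77

Start with 12.
1 + 1/(12/1) = 1 + 1/12 = 13/12
4 + 1/(13/12) = 4 + 12/13 = 64/13
1 + 1/(64/13) = 1 + 13/64 = 77/64
3 + 1/(77/64) = 3 + 64/77 = 295/77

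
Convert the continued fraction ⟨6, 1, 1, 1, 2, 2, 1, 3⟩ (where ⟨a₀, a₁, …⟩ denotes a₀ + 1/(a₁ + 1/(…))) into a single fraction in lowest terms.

663/100

a_0 = 6: 6/1
a_1 = 1: 7/1
a_2 = 1: 13/2
a_3 = 1: 20/3
a_4 = 2: 53/8
a_5 = 2: 126/19
a_6 = 1: 179/27
a_7 = 3: 663/100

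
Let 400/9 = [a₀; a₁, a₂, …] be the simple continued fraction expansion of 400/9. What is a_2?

4

Repeatedly divide and take the remainder:
400 ÷ 9 → quotient 44, remainder 4
9 ÷ 4 → quotient 2, remainder 1
4 ÷ 1 → quotient 4, remainder 0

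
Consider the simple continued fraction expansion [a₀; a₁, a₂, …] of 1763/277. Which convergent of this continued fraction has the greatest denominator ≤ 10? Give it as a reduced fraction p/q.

a_0 = 6: 6/1  (≤ bound)
a_1 = 2: 13/2  (≤ bound)
a_2 = 1: 19/3  (≤ bound)
a_3 = 2: 51/8  (≤ bound)
a_4 = 1: 70/11  (> 10, stop)

51/8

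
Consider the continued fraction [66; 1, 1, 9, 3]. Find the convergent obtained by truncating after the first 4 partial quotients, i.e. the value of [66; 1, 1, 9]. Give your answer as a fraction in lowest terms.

1264/19

Starting at the tail and folding back:
Start with 9.
1 + 1/(9/1) = 1 + 1/9 = 10/9
1 + 1/(10/9) = 1 + 9/10 = 19/10
66 + 1/(19/10) = 66 + 10/19 = 1264/19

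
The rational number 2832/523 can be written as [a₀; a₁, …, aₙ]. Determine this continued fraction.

Repeatedly divide and take the remainder:
2832 = 5·523 + 217, so a_0 = 5
523 = 2·217 + 89, so a_1 = 2
217 = 2·89 + 39, so a_2 = 2
89 = 2·39 + 11, so a_3 = 2
39 = 3·11 + 6, so a_4 = 3
11 = 1·6 + 5, so a_5 = 1
6 = 1·5 + 1, so a_6 = 1
5 = 5·1 + 0, so a_7 = 5

[5; 2, 2, 2, 3, 1, 1, 5]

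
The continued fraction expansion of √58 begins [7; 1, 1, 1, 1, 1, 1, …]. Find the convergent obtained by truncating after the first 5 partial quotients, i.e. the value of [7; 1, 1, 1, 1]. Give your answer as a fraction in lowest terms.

Start with 1.
1 + 1/(1/1) = 1 + 1/1 = 2/1
1 + 1/(2/1) = 1 + 1/2 = 3/2
1 + 1/(3/2) = 1 + 2/3 = 5/3
7 + 1/(5/3) = 7 + 3/5 = 38/5

38/5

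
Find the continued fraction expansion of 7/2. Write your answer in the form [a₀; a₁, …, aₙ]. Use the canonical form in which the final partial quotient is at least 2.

[3; 2]

7 = 3·2 + 1, so a_0 = 3
2 = 2·1 + 0, so a_1 = 2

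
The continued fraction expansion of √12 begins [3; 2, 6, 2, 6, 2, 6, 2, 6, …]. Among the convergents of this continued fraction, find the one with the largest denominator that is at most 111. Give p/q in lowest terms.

List convergents until the denominator exceeds the bound:
a_0 = 3: 3/1  (≤ bound)
a_1 = 2: 7/2  (≤ bound)
a_2 = 6: 45/13  (≤ bound)
a_3 = 2: 97/28  (≤ bound)
a_4 = 6: 627/181  (> 111, stop)

97/28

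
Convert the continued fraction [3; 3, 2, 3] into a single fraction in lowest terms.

79/24

Collapse the nested fraction from the inside out:
Start with 3.
2 + 1/(3/1) = 2 + 1/3 = 7/3
3 + 1/(7/3) = 3 + 3/7 = 24/7
3 + 1/(24/7) = 3 + 7/24 = 79/24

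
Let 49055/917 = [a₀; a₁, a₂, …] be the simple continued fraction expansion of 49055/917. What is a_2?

Apply division with remainder until the remainder is 0:
⌊49055/917⌋ = 53, remainder 454
⌊917/454⌋ = 2, remainder 9
⌊454/9⌋ = 50, remainder 4

50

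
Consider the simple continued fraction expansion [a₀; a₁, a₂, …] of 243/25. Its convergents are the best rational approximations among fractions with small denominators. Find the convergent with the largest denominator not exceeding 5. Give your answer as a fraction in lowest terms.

a_0 = 9: 9/1  (≤ bound)
a_1 = 1: 10/1  (≤ bound)
a_2 = 2: 29/3  (≤ bound)
a_3 = 1: 39/4  (≤ bound)
a_4 = 1: 68/7  (> 5, stop)

39/4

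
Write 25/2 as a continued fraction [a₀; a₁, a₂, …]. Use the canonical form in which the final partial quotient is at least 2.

⌊25/2⌋ = 12, remainder 1
⌊2/1⌋ = 2, remainder 0

[12; 2]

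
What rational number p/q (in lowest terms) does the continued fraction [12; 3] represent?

37/3

a_0 = 12: 12/1
a_1 = 3: 37/3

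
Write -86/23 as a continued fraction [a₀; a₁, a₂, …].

[-4; 3, 1, 5]

-86 = -4·23 + 6, so a_0 = -4
23 = 3·6 + 5, so a_1 = 3
6 = 1·5 + 1, so a_2 = 1
5 = 5·1 + 0, so a_3 = 5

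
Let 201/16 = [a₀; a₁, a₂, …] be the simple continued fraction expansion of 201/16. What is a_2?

1

201 = 12·16 + 9, so a_0 = 12
16 = 1·9 + 7, so a_1 = 1
9 = 1·7 + 2, so a_2 = 1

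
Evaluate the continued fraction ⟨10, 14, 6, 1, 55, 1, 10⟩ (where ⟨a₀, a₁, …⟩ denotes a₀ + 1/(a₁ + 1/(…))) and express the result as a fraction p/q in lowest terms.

Collapse the nested fraction from the inside out:
Start with 10.
1 + 1/(10/1) = 1 + 1/10 = 11/10
55 + 1/(11/10) = 55 + 10/11 = 615/11
1 + 1/(615/11) = 1 + 11/615 = 626/615
6 + 1/(626/615) = 6 + 615/626 = 4371/626
14 + 1/(4371/626) = 14 + 626/4371 = 61820/4371
10 + 1/(61820/4371) = 10 + 4371/61820 = 622571/61820

622571/61820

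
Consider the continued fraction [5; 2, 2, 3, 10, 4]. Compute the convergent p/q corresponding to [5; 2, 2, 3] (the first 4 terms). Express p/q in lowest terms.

a_0 = 5: 5/1
a_1 = 2: 11/2
a_2 = 2: 27/5
a_3 = 3: 92/17

92/17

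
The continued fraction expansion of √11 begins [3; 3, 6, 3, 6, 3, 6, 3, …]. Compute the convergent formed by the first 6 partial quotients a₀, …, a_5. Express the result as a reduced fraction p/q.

3970/1197

Starting at the tail and folding back:
Start with 3.
6 + 1/(3/1) = 6 + 1/3 = 19/3
3 + 1/(19/3) = 3 + 3/19 = 60/19
6 + 1/(60/19) = 6 + 19/60 = 379/60
3 + 1/(379/60) = 3 + 60/379 = 1197/379
3 + 1/(1197/379) = 3 + 379/1197 = 3970/1197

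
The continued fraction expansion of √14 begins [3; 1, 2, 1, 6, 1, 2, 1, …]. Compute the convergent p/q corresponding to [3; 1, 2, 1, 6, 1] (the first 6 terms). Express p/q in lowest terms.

116/31

Start with 1.
6 + 1/(1/1) = 6 + 1/1 = 7/1
1 + 1/(7/1) = 1 + 1/7 = 8/7
2 + 1/(8/7) = 2 + 7/8 = 23/8
1 + 1/(23/8) = 1 + 8/23 = 31/23
3 + 1/(31/23) = 3 + 23/31 = 116/31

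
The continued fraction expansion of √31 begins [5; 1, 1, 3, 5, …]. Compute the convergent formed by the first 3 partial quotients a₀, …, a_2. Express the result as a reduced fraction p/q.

Starting at the tail and folding back:
Start with 1.
1 + 1/(1/1) = 1 + 1/1 = 2/1
5 + 1/(2/1) = 5 + 1/2 = 11/2

11/2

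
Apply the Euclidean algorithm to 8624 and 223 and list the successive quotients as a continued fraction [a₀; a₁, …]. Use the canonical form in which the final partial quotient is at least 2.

Run the Euclidean algorithm, recording each quotient:
8624 = 38·223 + 150, so a_0 = 38
223 = 1·150 + 73, so a_1 = 1
150 = 2·73 + 4, so a_2 = 2
73 = 18·4 + 1, so a_3 = 18
4 = 4·1 + 0, so a_4 = 4

[38; 1, 2, 18, 4]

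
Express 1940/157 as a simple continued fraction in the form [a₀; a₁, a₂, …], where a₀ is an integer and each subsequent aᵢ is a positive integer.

[12; 2, 1, 4, 11]

Repeatedly divide and take the remainder:
⌊1940/157⌋ = 12, remainder 56
⌊157/56⌋ = 2, remainder 45
⌊56/45⌋ = 1, remainder 11
⌊45/11⌋ = 4, remainder 1
⌊11/1⌋ = 11, remainder 0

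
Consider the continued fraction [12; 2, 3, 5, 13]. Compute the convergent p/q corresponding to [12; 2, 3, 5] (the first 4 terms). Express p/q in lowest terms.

460/37

Build up convergents one term at a time:
a_0 = 12: 12/1
a_1 = 2: 25/2
a_2 = 3: 87/7
a_3 = 5: 460/37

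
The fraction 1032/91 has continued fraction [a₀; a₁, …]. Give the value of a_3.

Run the Euclidean algorithm, recording each quotient:
1032 ÷ 91 → quotient 11, remainder 31
91 ÷ 31 → quotient 2, remainder 29
31 ÷ 29 → quotient 1, remainder 2
29 ÷ 2 → quotient 14, remainder 1

14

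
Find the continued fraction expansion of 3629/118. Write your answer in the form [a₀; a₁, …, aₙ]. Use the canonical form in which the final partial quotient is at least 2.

[30; 1, 3, 14, 2]

3629 ÷ 118 → quotient 30, remainder 89
118 ÷ 89 → quotient 1, remainder 29
89 ÷ 29 → quotient 3, remainder 2
29 ÷ 2 → quotient 14, remainder 1
2 ÷ 1 → quotient 2, remainder 0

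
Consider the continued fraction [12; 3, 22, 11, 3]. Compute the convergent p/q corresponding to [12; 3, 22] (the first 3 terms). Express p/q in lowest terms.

826/67

Start with 22.
3 + 1/(22/1) = 3 + 1/22 = 67/22
12 + 1/(67/22) = 12 + 22/67 = 826/67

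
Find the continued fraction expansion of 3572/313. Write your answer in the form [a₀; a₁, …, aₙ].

3572 = 11·313 + 129, so a_0 = 11
313 = 2·129 + 55, so a_1 = 2
129 = 2·55 + 19, so a_2 = 2
55 = 2·19 + 17, so a_3 = 2
19 = 1·17 + 2, so a_4 = 1
17 = 8·2 + 1, so a_5 = 8
2 = 2·1 + 0, so a_6 = 2

[11; 2, 2, 2, 1, 8, 2]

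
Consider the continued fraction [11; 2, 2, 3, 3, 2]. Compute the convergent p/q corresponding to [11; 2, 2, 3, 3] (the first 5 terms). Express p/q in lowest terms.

639/56

Start with 3.
3 + 1/(3/1) = 3 + 1/3 = 10/3
2 + 1/(10/3) = 2 + 3/10 = 23/10
2 + 1/(23/10) = 2 + 10/23 = 56/23
11 + 1/(56/23) = 11 + 23/56 = 639/56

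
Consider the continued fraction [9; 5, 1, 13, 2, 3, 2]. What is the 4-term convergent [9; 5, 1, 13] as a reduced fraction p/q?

761/83

Build up convergents one term at a time:
a_0 = 9: 9/1
a_1 = 5: 46/5
a_2 = 1: 55/6
a_3 = 13: 761/83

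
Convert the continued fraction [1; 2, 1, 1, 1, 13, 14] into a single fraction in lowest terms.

a_0 = 1: 1/1
a_1 = 2: 3/2
a_2 = 1: 4/3
a_3 = 1: 7/5
a_4 = 1: 11/8
a_5 = 13: 150/109
a_6 = 14: 2111/1534

2111/1534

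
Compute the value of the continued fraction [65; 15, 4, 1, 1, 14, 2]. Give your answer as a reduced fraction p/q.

268396/4125

a_0 = 65: 65/1
a_1 = 15: 976/15
a_2 = 4: 3969/61
a_3 = 1: 4945/76
a_4 = 1: 8914/137
a_5 = 14: 129741/1994
a_6 = 2: 268396/4125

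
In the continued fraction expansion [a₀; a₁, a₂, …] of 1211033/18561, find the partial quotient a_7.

2

1211033 ÷ 18561 → quotient 65, remainder 4568
18561 ÷ 4568 → quotient 4, remainder 289
4568 ÷ 289 → quotient 15, remainder 233
289 ÷ 233 → quotient 1, remainder 56
233 ÷ 56 → quotient 4, remainder 9
56 ÷ 9 → quotient 6, remainder 2
9 ÷ 2 → quotient 4, remainder 1
2 ÷ 1 → quotient 2, remainder 0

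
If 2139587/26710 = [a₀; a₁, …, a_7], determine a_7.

2139587 ÷ 26710 → quotient 80, remainder 2787
26710 ÷ 2787 → quotient 9, remainder 1627
2787 ÷ 1627 → quotient 1, remainder 1160
1627 ÷ 1160 → quotient 1, remainder 467
1160 ÷ 467 → quotient 2, remainder 226
467 ÷ 226 → quotient 2, remainder 15
226 ÷ 15 → quotient 15, remainder 1
15 ÷ 1 → quotient 15, remainder 0

15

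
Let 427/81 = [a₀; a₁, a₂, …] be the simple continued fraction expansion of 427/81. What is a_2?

Repeatedly divide and take the remainder:
⌊427/81⌋ = 5, remainder 22
⌊81/22⌋ = 3, remainder 15
⌊22/15⌋ = 1, remainder 7

1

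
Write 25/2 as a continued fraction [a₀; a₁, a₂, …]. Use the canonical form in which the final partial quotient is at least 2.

25 = 12·2 + 1, so a_0 = 12
2 = 2·1 + 0, so a_1 = 2

[12; 2]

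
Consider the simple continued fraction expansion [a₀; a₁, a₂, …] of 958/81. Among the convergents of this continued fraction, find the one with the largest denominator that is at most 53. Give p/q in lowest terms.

343/29

List convergents until the denominator exceeds the bound:
a_0 = 11: 11/1  (≤ bound)
a_1 = 1: 12/1  (≤ bound)
a_2 = 4: 59/5  (≤ bound)
a_3 = 1: 71/6  (≤ bound)
a_4 = 3: 272/23  (≤ bound)
a_5 = 1: 343/29  (≤ bound)
a_6 = 2: 958/81  (> 53, stop)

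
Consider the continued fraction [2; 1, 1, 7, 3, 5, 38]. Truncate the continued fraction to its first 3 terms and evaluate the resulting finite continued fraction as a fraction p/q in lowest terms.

Compute successive convergents:
a_0 = 2: 2/1
a_1 = 1: 3/1
a_2 = 1: 5/2

5/2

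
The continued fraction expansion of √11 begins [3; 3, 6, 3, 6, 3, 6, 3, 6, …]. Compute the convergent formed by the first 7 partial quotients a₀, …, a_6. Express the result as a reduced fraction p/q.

Build up convergents one term at a time:
a_0 = 3: 3/1
a_1 = 3: 10/3
a_2 = 6: 63/19
a_3 = 3: 199/60
a_4 = 6: 1257/379
a_5 = 3: 3970/1197
a_6 = 6: 25077/7561

25077/7561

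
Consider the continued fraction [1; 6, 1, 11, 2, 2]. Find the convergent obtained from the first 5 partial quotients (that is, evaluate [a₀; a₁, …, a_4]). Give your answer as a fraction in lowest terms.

Start with 2.
11 + 1/(2/1) = 11 + 1/2 = 23/2
1 + 1/(23/2) = 1 + 2/23 = 25/23
6 + 1/(25/23) = 6 + 23/25 = 173/25
1 + 1/(173/25) = 1 + 25/173 = 198/173

198/173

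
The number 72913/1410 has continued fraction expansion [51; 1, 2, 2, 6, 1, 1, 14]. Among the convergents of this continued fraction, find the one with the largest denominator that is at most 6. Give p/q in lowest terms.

List convergents until the denominator exceeds the bound:
a_0 = 51: 51/1  (≤ bound)
a_1 = 1: 52/1  (≤ bound)
a_2 = 2: 155/3  (≤ bound)
a_3 = 2: 362/7  (> 6, stop)

155/3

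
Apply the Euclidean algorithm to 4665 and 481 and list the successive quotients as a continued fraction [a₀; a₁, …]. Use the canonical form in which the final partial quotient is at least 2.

Run the Euclidean algorithm, recording each quotient:
4665 ÷ 481 → quotient 9, remainder 336
481 ÷ 336 → quotient 1, remainder 145
336 ÷ 145 → quotient 2, remainder 46
145 ÷ 46 → quotient 3, remainder 7
46 ÷ 7 → quotient 6, remainder 4
7 ÷ 4 → quotient 1, remainder 3
4 ÷ 3 → quotient 1, remainder 1
3 ÷ 1 → quotient 3, remainder 0

[9; 1, 2, 3, 6, 1, 1, 3]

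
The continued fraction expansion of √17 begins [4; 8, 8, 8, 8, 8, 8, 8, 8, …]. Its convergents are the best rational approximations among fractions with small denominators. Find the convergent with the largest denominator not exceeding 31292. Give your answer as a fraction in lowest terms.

a_0 = 4: 4/1  (≤ bound)
a_1 = 8: 33/8  (≤ bound)
a_2 = 8: 268/65  (≤ bound)
a_3 = 8: 2177/528  (≤ bound)
a_4 = 8: 17684/4289  (≤ bound)
a_5 = 8: 143649/34840  (> 31292, stop)

17684/4289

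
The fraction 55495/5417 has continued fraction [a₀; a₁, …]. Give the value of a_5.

Run the Euclidean algorithm, recording each quotient:
55495 = 10·5417 + 1325, so a_0 = 10
5417 = 4·1325 + 117, so a_1 = 4
1325 = 11·117 + 38, so a_2 = 11
117 = 3·38 + 3, so a_3 = 3
38 = 12·3 + 2, so a_4 = 12
3 = 1·2 + 1, so a_5 = 1

1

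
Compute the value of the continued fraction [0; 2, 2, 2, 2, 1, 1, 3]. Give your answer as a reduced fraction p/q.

104/251

Build up convergents one term at a time:
a_0 = 0: 0/1
a_1 = 2: 1/2
a_2 = 2: 2/5
a_3 = 2: 5/12
a_4 = 2: 12/29
a_5 = 1: 17/41
a_6 = 1: 29/70
a_7 = 3: 104/251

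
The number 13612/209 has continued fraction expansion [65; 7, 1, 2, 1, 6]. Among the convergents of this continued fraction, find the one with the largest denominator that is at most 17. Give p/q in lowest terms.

a_0 = 65: 65/1  (≤ bound)
a_1 = 7: 456/7  (≤ bound)
a_2 = 1: 521/8  (≤ bound)
a_3 = 2: 1498/23  (> 17, stop)

521/8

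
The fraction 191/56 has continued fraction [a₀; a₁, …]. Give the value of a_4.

191 = 3·56 + 23, so a_0 = 3
56 = 2·23 + 10, so a_1 = 2
23 = 2·10 + 3, so a_2 = 2
10 = 3·3 + 1, so a_3 = 3
3 = 3·1 + 0, so a_4 = 3

3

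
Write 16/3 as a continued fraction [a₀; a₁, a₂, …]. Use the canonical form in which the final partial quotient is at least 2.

[5; 3]

16 ÷ 3 → quotient 5, remainder 1
3 ÷ 1 → quotient 3, remainder 0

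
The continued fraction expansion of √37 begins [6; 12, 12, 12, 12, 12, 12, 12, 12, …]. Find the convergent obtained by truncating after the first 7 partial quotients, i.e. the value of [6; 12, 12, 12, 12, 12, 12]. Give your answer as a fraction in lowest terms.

a_0 = 6: 6/1
a_1 = 12: 73/12
a_2 = 12: 882/145
a_3 = 12: 10657/1752
a_4 = 12: 128766/21169
a_5 = 12: 1555849/255780
a_6 = 12: 18798954/3090529

18798954/3090529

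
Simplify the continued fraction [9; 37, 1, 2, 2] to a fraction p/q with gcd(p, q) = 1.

a_0 = 9: 9/1
a_1 = 37: 334/37
a_2 = 1: 343/38
a_3 = 2: 1020/113
a_4 = 2: 2383/264

2383/264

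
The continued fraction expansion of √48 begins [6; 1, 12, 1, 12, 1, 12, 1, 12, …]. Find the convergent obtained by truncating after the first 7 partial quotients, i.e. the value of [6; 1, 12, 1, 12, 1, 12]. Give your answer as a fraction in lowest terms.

17466/2521

a_0 = 6: 6/1
a_1 = 1: 7/1
a_2 = 12: 90/13
a_3 = 1: 97/14
a_4 = 12: 1254/181
a_5 = 1: 1351/195
a_6 = 12: 17466/2521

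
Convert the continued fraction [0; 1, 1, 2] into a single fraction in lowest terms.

3/5

Build up convergents one term at a time:
a_0 = 0: 0/1
a_1 = 1: 1/1
a_2 = 1: 1/2
a_3 = 2: 3/5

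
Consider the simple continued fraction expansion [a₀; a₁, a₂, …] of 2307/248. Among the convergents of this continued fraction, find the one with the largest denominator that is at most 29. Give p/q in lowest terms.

a_0 = 9: 9/1  (≤ bound)
a_1 = 3: 28/3  (≤ bound)
a_2 = 3: 93/10  (≤ bound)
a_3 = 3: 307/33  (> 29, stop)

93/10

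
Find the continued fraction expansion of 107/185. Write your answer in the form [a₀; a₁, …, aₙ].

107 = 0·185 + 107, so a_0 = 0
185 = 1·107 + 78, so a_1 = 1
107 = 1·78 + 29, so a_2 = 1
78 = 2·29 + 20, so a_3 = 2
29 = 1·20 + 9, so a_4 = 1
20 = 2·9 + 2, so a_5 = 2
9 = 4·2 + 1, so a_6 = 4
2 = 2·1 + 0, so a_7 = 2

[0; 1, 1, 2, 1, 2, 4, 2]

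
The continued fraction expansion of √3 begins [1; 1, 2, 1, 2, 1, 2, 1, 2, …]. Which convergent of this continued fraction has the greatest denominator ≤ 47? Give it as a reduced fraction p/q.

71/41

a_0 = 1: 1/1  (≤ bound)
a_1 = 1: 2/1  (≤ bound)
a_2 = 2: 5/3  (≤ bound)
a_3 = 1: 7/4  (≤ bound)
a_4 = 2: 19/11  (≤ bound)
a_5 = 1: 26/15  (≤ bound)
a_6 = 2: 71/41  (≤ bound)
a_7 = 1: 97/56  (> 47, stop)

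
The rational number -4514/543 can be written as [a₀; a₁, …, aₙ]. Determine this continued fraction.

Apply division with remainder until the remainder is 0:
-4514 = -9·543 + 373, so a_0 = -9
543 = 1·373 + 170, so a_1 = 1
373 = 2·170 + 33, so a_2 = 2
170 = 5·33 + 5, so a_3 = 5
33 = 6·5 + 3, so a_4 = 6
5 = 1·3 + 2, so a_5 = 1
3 = 1·2 + 1, so a_6 = 1
2 = 2·1 + 0, so a_7 = 2

[-9; 1, 2, 5, 6, 1, 1, 2]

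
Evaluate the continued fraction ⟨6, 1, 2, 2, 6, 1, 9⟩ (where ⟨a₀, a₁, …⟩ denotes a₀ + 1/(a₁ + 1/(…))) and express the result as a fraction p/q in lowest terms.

Work from the innermost term outward:
Start with 9.
1 + 1/(9/1) = 1 + 1/9 = 10/9
6 + 1/(10/9) = 6 + 9/10 = 69/10
2 + 1/(69/10) = 2 + 10/69 = 148/69
2 + 1/(148/69) = 2 + 69/148 = 365/148
1 + 1/(365/148) = 1 + 148/365 = 513/365
6 + 1/(513/365) = 6 + 365/513 = 3443/513

3443/513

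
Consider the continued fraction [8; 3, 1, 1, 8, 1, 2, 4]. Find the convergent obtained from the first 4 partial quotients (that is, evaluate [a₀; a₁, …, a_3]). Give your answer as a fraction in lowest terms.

58/7

Start with 1.
1 + 1/(1/1) = 1 + 1/1 = 2/1
3 + 1/(2/1) = 3 + 1/2 = 7/2
8 + 1/(7/2) = 8 + 2/7 = 58/7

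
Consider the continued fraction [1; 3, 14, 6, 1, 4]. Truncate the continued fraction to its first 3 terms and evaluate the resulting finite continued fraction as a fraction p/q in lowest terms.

57/43

Build up convergents one term at a time:
a_0 = 1: 1/1
a_1 = 3: 4/3
a_2 = 14: 57/43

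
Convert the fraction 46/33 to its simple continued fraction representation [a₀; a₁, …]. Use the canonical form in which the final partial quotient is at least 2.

46 ÷ 33 → quotient 1, remainder 13
33 ÷ 13 → quotient 2, remainder 7
13 ÷ 7 → quotient 1, remainder 6
7 ÷ 6 → quotient 1, remainder 1
6 ÷ 1 → quotient 6, remainder 0

[1; 2, 1, 1, 6]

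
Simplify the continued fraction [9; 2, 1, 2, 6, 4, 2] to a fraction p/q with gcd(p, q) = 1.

a_0 = 9: 9/1
a_1 = 2: 19/2
a_2 = 1: 28/3
a_3 = 2: 75/8
a_4 = 6: 478/51
a_5 = 4: 1987/212
a_6 = 2: 4452/475

4452/475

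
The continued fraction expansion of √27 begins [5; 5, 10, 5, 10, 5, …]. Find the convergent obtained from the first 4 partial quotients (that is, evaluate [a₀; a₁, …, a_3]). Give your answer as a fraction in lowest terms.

a_0 = 5: 5/1
a_1 = 5: 26/5
a_2 = 10: 265/51
a_3 = 5: 1351/260

1351/260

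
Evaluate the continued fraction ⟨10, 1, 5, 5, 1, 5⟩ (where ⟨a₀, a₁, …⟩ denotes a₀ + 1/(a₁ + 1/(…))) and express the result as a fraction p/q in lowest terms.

2341/216

Work from the innermost term outward:
Start with 5.
1 + 1/(5/1) = 1 + 1/5 = 6/5
5 + 1/(6/5) = 5 + 5/6 = 35/6
5 + 1/(35/6) = 5 + 6/35 = 181/35
1 + 1/(181/35) = 1 + 35/181 = 216/181
10 + 1/(216/181) = 10 + 181/216 = 2341/216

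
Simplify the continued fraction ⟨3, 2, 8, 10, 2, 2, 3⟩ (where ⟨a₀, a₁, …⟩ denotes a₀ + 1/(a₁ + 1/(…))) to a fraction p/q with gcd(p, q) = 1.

Use the convergent recurrence hₖ = aₖ·hₖ₋₁ + hₖ₋₂ (and likewise for the denominators kₖ):
a_0 = 3: 3/1
a_1 = 2: 7/2
a_2 = 8: 59/17
a_3 = 10: 597/172
a_4 = 2: 1253/361
a_5 = 2: 3103/894
a_6 = 3: 10562/3043

10562/3043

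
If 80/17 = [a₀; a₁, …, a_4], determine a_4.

2

80 = 4·17 + 12, so a_0 = 4
17 = 1·12 + 5, so a_1 = 1
12 = 2·5 + 2, so a_2 = 2
5 = 2·2 + 1, so a_3 = 2
2 = 2·1 + 0, so a_4 = 2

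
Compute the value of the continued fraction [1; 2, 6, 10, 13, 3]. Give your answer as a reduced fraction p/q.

7777/5319

a_0 = 1: 1/1
a_1 = 2: 3/2
a_2 = 6: 19/13
a_3 = 10: 193/132
a_4 = 13: 2528/1729
a_5 = 3: 7777/5319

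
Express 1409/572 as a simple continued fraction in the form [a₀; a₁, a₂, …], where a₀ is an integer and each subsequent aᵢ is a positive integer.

⌊1409/572⌋ = 2, remainder 265
⌊572/265⌋ = 2, remainder 42
⌊265/42⌋ = 6, remainder 13
⌊42/13⌋ = 3, remainder 3
⌊13/3⌋ = 4, remainder 1
⌊3/1⌋ = 3, remainder 0

[2; 2, 6, 3, 4, 3]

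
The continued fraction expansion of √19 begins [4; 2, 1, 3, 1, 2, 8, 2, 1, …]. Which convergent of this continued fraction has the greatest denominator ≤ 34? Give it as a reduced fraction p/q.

List convergents until the denominator exceeds the bound:
a_0 = 4: 4/1  (≤ bound)
a_1 = 2: 9/2  (≤ bound)
a_2 = 1: 13/3  (≤ bound)
a_3 = 3: 48/11  (≤ bound)
a_4 = 1: 61/14  (≤ bound)
a_5 = 2: 170/39  (> 34, stop)

61/14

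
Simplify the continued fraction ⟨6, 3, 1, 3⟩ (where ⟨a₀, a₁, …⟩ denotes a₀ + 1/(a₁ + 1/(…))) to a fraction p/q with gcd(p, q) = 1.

94/15

a_0 = 6: 6/1
a_1 = 3: 19/3
a_2 = 1: 25/4
a_3 = 3: 94/15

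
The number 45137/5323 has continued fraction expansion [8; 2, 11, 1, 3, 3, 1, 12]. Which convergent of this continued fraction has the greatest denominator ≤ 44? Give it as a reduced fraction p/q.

212/25

a_0 = 8: 8/1  (≤ bound)
a_1 = 2: 17/2  (≤ bound)
a_2 = 11: 195/23  (≤ bound)
a_3 = 1: 212/25  (≤ bound)
a_4 = 3: 831/98  (> 44, stop)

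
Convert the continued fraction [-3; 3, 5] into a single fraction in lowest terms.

-43/16

a_0 = -3: -3/1
a_1 = 3: -8/3
a_2 = 5: -43/16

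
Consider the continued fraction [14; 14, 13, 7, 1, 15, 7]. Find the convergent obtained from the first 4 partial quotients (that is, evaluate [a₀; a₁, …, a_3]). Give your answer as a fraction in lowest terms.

18222/1295

Start with 7.
13 + 1/(7/1) = 13 + 1/7 = 92/7
14 + 1/(92/7) = 14 + 7/92 = 1295/92
14 + 1/(1295/92) = 14 + 92/1295 = 18222/1295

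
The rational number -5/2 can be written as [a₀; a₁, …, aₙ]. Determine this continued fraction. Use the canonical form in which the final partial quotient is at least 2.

-5 ÷ 2 → quotient -3, remainder 1
2 ÷ 1 → quotient 2, remainder 0

[-3; 2]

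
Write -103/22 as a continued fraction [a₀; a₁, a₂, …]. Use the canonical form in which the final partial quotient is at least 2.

[-5; 3, 7]

Apply division with remainder until the remainder is 0:
⌊-103/22⌋ = -5, remainder 7
⌊22/7⌋ = 3, remainder 1
⌊7/1⌋ = 7, remainder 0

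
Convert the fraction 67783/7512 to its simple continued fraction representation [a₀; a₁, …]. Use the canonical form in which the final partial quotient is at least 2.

Apply division with remainder until the remainder is 0:
⌊67783/7512⌋ = 9, remainder 175
⌊7512/175⌋ = 42, remainder 162
⌊175/162⌋ = 1, remainder 13
⌊162/13⌋ = 12, remainder 6
⌊13/6⌋ = 2, remainder 1
⌊6/1⌋ = 6, remainder 0

[9; 42, 1, 12, 2, 6]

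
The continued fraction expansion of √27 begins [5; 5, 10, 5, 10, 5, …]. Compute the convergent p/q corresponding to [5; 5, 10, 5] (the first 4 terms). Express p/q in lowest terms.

Start with 5.
10 + 1/(5/1) = 10 + 1/5 = 51/5
5 + 1/(51/5) = 5 + 5/51 = 260/51
5 + 1/(260/51) = 5 + 51/260 = 1351/260

1351/260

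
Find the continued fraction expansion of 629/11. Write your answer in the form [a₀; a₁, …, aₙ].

[57; 5, 2]

629 ÷ 11 → quotient 57, remainder 2
11 ÷ 2 → quotient 5, remainder 1
2 ÷ 1 → quotient 2, remainder 0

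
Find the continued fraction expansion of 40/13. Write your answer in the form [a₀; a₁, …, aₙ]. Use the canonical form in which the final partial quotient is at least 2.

[3; 13]

⌊40/13⌋ = 3, remainder 1
⌊13/1⌋ = 13, remainder 0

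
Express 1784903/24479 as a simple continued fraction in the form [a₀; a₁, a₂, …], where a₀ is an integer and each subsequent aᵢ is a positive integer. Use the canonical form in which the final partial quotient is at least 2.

[72; 1, 10, 1, 6, 7, 20, 2]

Apply division with remainder until the remainder is 0:
1784903 = 72·24479 + 22415, so a_0 = 72
24479 = 1·22415 + 2064, so a_1 = 1
22415 = 10·2064 + 1775, so a_2 = 10
2064 = 1·1775 + 289, so a_3 = 1
1775 = 6·289 + 41, so a_4 = 6
289 = 7·41 + 2, so a_5 = 7
41 = 20·2 + 1, so a_6 = 20
2 = 2·1 + 0, so a_7 = 2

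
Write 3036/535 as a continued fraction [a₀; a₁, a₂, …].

3036 = 5·535 + 361, so a_0 = 5
535 = 1·361 + 174, so a_1 = 1
361 = 2·174 + 13, so a_2 = 2
174 = 13·13 + 5, so a_3 = 13
13 = 2·5 + 3, so a_4 = 2
5 = 1·3 + 2, so a_5 = 1
3 = 1·2 + 1, so a_6 = 1
2 = 2·1 + 0, so a_7 = 2

[5; 1, 2, 13, 2, 1, 1, 2]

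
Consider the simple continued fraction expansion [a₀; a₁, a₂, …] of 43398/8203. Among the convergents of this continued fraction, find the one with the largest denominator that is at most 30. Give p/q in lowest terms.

127/24

List convergents until the denominator exceeds the bound:
a_0 = 5: 5/1  (≤ bound)
a_1 = 3: 16/3  (≤ bound)
a_2 = 2: 37/7  (≤ bound)
a_3 = 3: 127/24  (≤ bound)
a_4 = 1: 164/31  (> 30, stop)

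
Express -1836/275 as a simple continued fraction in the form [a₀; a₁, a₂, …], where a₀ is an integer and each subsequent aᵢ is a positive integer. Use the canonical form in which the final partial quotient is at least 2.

[-7; 3, 11, 8]

Apply division with remainder until the remainder is 0:
-1836 = -7·275 + 89, so a_0 = -7
275 = 3·89 + 8, so a_1 = 3
89 = 11·8 + 1, so a_2 = 11
8 = 8·1 + 0, so a_3 = 8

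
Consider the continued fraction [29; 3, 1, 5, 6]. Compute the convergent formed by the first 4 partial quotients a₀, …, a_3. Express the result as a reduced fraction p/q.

673/23

Start with 5.
1 + 1/(5/1) = 1 + 1/5 = 6/5
3 + 1/(6/5) = 3 + 5/6 = 23/6
29 + 1/(23/6) = 29 + 6/23 = 673/23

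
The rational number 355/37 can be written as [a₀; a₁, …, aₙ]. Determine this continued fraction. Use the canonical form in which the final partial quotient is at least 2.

[9; 1, 1, 2, 7]

Repeatedly divide and take the remainder:
355 = 9·37 + 22, so a_0 = 9
37 = 1·22 + 15, so a_1 = 1
22 = 1·15 + 7, so a_2 = 1
15 = 2·7 + 1, so a_3 = 2
7 = 7·1 + 0, so a_4 = 7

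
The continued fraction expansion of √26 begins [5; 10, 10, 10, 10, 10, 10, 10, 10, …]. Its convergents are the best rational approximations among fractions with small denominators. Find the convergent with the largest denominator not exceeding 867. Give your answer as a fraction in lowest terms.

a_0 = 5: 5/1  (≤ bound)
a_1 = 10: 51/10  (≤ bound)
a_2 = 10: 515/101  (≤ bound)
a_3 = 10: 5201/1020  (> 867, stop)

515/101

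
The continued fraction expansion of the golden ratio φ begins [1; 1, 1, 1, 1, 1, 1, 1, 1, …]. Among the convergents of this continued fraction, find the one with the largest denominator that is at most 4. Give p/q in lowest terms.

a_0 = 1: 1/1  (≤ bound)
a_1 = 1: 2/1  (≤ bound)
a_2 = 1: 3/2  (≤ bound)
a_3 = 1: 5/3  (≤ bound)
a_4 = 1: 8/5  (> 4, stop)

5/3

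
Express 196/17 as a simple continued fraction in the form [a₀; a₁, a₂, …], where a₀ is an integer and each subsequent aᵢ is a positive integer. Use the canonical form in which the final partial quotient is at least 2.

[11; 1, 1, 8]

Apply division with remainder until the remainder is 0:
196 ÷ 17 → quotient 11, remainder 9
17 ÷ 9 → quotient 1, remainder 8
9 ÷ 8 → quotient 1, remainder 1
8 ÷ 1 → quotient 8, remainder 0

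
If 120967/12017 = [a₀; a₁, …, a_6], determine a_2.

Run the Euclidean algorithm, recording each quotient:
120967 = 10·12017 + 797, so a_0 = 10
12017 = 15·797 + 62, so a_1 = 15
797 = 12·62 + 53, so a_2 = 12

12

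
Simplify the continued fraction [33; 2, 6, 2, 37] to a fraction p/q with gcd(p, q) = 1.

35104/1049

a_0 = 33: 33/1
a_1 = 2: 67/2
a_2 = 6: 435/13
a_3 = 2: 937/28
a_4 = 37: 35104/1049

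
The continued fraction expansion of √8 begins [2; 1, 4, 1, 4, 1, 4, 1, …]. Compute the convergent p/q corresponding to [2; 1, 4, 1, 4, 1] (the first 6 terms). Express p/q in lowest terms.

a_0 = 2: 2/1
a_1 = 1: 3/1
a_2 = 4: 14/5
a_3 = 1: 17/6
a_4 = 4: 82/29
a_5 = 1: 99/35

99/35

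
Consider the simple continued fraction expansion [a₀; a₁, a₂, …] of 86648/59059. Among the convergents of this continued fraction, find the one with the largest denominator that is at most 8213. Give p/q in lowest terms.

11498/7837

a_0 = 1: 1/1  (≤ bound)
a_1 = 2: 3/2  (≤ bound)
a_2 = 7: 22/15  (≤ bound)
a_3 = 9: 201/137  (≤ bound)
a_4 = 5: 1027/700  (≤ bound)
a_5 = 11: 11498/7837  (≤ bound)
a_6 = 1: 12525/8537  (> 8213, stop)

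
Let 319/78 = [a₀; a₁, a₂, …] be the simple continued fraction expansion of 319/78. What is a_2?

7

⌊319/78⌋ = 4, remainder 7
⌊78/7⌋ = 11, remainder 1
⌊7/1⌋ = 7, remainder 0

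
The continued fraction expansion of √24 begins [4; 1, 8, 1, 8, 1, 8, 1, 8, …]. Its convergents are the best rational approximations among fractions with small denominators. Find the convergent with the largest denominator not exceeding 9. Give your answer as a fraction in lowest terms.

44/9

a_0 = 4: 4/1  (≤ bound)
a_1 = 1: 5/1  (≤ bound)
a_2 = 8: 44/9  (≤ bound)
a_3 = 1: 49/10  (> 9, stop)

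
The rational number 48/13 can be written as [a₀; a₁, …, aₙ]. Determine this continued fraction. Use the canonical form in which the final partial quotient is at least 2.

[3; 1, 2, 4]

Run the Euclidean algorithm, recording each quotient:
48 = 3·13 + 9, so a_0 = 3
13 = 1·9 + 4, so a_1 = 1
9 = 2·4 + 1, so a_2 = 2
4 = 4·1 + 0, so a_3 = 4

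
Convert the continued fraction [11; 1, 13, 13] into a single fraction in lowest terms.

2183/183

Use the convergent recurrence hₖ = aₖ·hₖ₋₁ + hₖ₋₂ (and likewise for the denominators kₖ):
a_0 = 11: 11/1
a_1 = 1: 12/1
a_2 = 13: 167/14
a_3 = 13: 2183/183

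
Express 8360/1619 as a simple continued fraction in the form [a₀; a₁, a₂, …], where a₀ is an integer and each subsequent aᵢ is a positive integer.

[5; 6, 9, 7, 4]

8360 = 5·1619 + 265, so a_0 = 5
1619 = 6·265 + 29, so a_1 = 6
265 = 9·29 + 4, so a_2 = 9
29 = 7·4 + 1, so a_3 = 7
4 = 4·1 + 0, so a_4 = 4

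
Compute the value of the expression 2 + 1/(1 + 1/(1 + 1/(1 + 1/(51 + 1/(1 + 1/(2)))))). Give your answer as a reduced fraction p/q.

1255/471

a_0 = 2: 2/1
a_1 = 1: 3/1
a_2 = 1: 5/2
a_3 = 1: 8/3
a_4 = 51: 413/155
a_5 = 1: 421/158
a_6 = 2: 1255/471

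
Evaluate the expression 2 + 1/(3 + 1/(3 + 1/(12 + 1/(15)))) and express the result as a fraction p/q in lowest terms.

a_0 = 2: 2/1
a_1 = 3: 7/3
a_2 = 3: 23/10
a_3 = 12: 283/123
a_4 = 15: 4268/1855

4268/1855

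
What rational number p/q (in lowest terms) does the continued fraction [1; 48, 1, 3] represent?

Work from the innermost term outward:
Start with 3.
1 + 1/(3/1) = 1 + 1/3 = 4/3
48 + 1/(4/3) = 48 + 3/4 = 195/4
1 + 1/(195/4) = 1 + 4/195 = 199/195

199/195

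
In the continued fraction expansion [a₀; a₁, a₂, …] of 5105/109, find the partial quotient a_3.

18

5105 ÷ 109 → quotient 46, remainder 91
109 ÷ 91 → quotient 1, remainder 18
91 ÷ 18 → quotient 5, remainder 1
18 ÷ 1 → quotient 18, remainder 0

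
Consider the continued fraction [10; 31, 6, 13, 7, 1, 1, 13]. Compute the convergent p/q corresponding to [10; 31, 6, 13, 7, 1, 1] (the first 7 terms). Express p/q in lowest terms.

374237/37304

Start with 1.
1 + 1/(1/1) = 1 + 1/1 = 2/1
7 + 1/(2/1) = 7 + 1/2 = 15/2
13 + 1/(15/2) = 13 + 2/15 = 197/15
6 + 1/(197/15) = 6 + 15/197 = 1197/197
31 + 1/(1197/197) = 31 + 197/1197 = 37304/1197
10 + 1/(37304/1197) = 10 + 1197/37304 = 374237/37304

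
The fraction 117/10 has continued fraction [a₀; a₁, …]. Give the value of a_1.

1

Repeatedly divide and take the remainder:
117 ÷ 10 → quotient 11, remainder 7
10 ÷ 7 → quotient 1, remainder 3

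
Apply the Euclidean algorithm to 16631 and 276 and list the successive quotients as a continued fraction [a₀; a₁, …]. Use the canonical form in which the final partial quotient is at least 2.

[60; 3, 1, 7, 1, 7]

16631 ÷ 276 → quotient 60, remainder 71
276 ÷ 71 → quotient 3, remainder 63
71 ÷ 63 → quotient 1, remainder 8
63 ÷ 8 → quotient 7, remainder 7
8 ÷ 7 → quotient 1, remainder 1
7 ÷ 1 → quotient 7, remainder 0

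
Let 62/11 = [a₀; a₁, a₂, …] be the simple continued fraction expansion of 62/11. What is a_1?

1

Apply division with remainder until the remainder is 0:
62 ÷ 11 → quotient 5, remainder 7
11 ÷ 7 → quotient 1, remainder 4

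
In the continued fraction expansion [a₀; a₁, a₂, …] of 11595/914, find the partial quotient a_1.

1

⌊11595/914⌋ = 12, remainder 627
⌊914/627⌋ = 1, remainder 287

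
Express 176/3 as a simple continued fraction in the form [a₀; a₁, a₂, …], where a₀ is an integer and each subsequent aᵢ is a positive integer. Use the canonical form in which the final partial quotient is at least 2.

[58; 1, 2]

Repeatedly divide and take the remainder:
176 ÷ 3 → quotient 58, remainder 2
3 ÷ 2 → quotient 1, remainder 1
2 ÷ 1 → quotient 2, remainder 0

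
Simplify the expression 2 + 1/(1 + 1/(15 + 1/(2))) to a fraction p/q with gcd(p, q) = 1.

Build up convergents one term at a time:
a_0 = 2: 2/1
a_1 = 1: 3/1
a_2 = 15: 47/16
a_3 = 2: 97/33

97/33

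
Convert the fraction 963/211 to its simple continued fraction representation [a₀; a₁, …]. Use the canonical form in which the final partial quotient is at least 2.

963 ÷ 211 → quotient 4, remainder 119
211 ÷ 119 → quotient 1, remainder 92
119 ÷ 92 → quotient 1, remainder 27
92 ÷ 27 → quotient 3, remainder 11
27 ÷ 11 → quotient 2, remainder 5
11 ÷ 5 → quotient 2, remainder 1
5 ÷ 1 → quotient 5, remainder 0

[4; 1, 1, 3, 2, 2, 5]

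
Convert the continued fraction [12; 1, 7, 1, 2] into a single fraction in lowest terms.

Use the convergent recurrence hₖ = aₖ·hₖ₋₁ + hₖ₋₂ (and likewise for the denominators kₖ):
a_0 = 12: 12/1
a_1 = 1: 13/1
a_2 = 7: 103/8
a_3 = 1: 116/9
a_4 = 2: 335/26

335/26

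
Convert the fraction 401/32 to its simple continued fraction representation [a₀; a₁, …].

401 ÷ 32 → quotient 12, remainder 17
32 ÷ 17 → quotient 1, remainder 15
17 ÷ 15 → quotient 1, remainder 2
15 ÷ 2 → quotient 7, remainder 1
2 ÷ 1 → quotient 2, remainder 0

[12; 1, 1, 7, 2]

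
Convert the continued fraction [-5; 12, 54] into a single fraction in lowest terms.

Compute successive convergents:
a_0 = -5: -5/1
a_1 = 12: -59/12
a_2 = 54: -3191/649

-3191/649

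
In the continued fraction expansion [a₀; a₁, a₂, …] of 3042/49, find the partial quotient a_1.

⌊3042/49⌋ = 62, remainder 4
⌊49/4⌋ = 12, remainder 1

12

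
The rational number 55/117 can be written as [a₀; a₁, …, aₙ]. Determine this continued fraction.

55 = 0·117 + 55, so a_0 = 0
117 = 2·55 + 7, so a_1 = 2
55 = 7·7 + 6, so a_2 = 7
7 = 1·6 + 1, so a_3 = 1
6 = 6·1 + 0, so a_4 = 6

[0; 2, 7, 1, 6]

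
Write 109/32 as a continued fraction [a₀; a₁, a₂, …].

[3; 2, 2, 6]

109 ÷ 32 → quotient 3, remainder 13
32 ÷ 13 → quotient 2, remainder 6
13 ÷ 6 → quotient 2, remainder 1
6 ÷ 1 → quotient 6, remainder 0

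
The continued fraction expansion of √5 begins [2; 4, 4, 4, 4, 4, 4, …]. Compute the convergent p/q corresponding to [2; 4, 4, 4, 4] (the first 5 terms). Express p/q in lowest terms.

682/305

Use the convergent recurrence hₖ = aₖ·hₖ₋₁ + hₖ₋₂ (and likewise for the denominators kₖ):
a_0 = 2: 2/1
a_1 = 4: 9/4
a_2 = 4: 38/17
a_3 = 4: 161/72
a_4 = 4: 682/305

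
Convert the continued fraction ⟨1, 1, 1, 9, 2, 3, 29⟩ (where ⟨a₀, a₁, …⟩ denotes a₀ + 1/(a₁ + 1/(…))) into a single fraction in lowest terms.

6209/4071

Work from the innermost term outward:
Start with 29.
3 + 1/(29/1) = 3 + 1/29 = 88/29
2 + 1/(88/29) = 2 + 29/88 = 205/88
9 + 1/(205/88) = 9 + 88/205 = 1933/205
1 + 1/(1933/205) = 1 + 205/1933 = 2138/1933
1 + 1/(2138/1933) = 1 + 1933/2138 = 4071/2138
1 + 1/(4071/2138) = 1 + 2138/4071 = 6209/4071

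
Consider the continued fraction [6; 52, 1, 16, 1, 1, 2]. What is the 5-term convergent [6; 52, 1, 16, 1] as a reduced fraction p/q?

Start with 1.
16 + 1/(1/1) = 16 + 1/1 = 17/1
1 + 1/(17/1) = 1 + 1/17 = 18/17
52 + 1/(18/17) = 52 + 17/18 = 953/18
6 + 1/(953/18) = 6 + 18/953 = 5736/953

5736/953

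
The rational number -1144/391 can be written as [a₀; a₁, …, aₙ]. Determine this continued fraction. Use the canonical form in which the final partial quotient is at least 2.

[-3; 13, 2, 14]

Repeatedly divide and take the remainder:
⌊-1144/391⌋ = -3, remainder 29
⌊391/29⌋ = 13, remainder 14
⌊29/14⌋ = 2, remainder 1
⌊14/1⌋ = 14, remainder 0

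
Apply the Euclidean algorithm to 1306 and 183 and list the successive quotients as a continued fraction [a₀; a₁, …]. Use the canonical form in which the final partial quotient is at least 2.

1306 ÷ 183 → quotient 7, remainder 25
183 ÷ 25 → quotient 7, remainder 8
25 ÷ 8 → quotient 3, remainder 1
8 ÷ 1 → quotient 8, remainder 0

[7; 7, 3, 8]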